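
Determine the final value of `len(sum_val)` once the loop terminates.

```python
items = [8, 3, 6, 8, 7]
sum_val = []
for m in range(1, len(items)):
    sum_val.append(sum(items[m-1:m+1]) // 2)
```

Let's trace through this code step by step.

Initialize: items = [8, 3, 6, 8, 7]
Initialize: sum_val = []
Entering loop: for m in range(1, len(items)):
After iteration 1: m = 1, sum_val = [5]
After iteration 2: m = 2, sum_val = [5, 4]
After iteration 3: m = 3, sum_val = [5, 4, 7]
After iteration 4: m = 4, sum_val = [5, 4, 7, 7]
Loop ends.
len(sum_val) = 4

Final answer: 4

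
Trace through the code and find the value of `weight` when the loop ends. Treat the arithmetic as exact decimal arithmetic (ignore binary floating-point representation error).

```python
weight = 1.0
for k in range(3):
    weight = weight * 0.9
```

Let's trace through this code step by step.

Initialize: weight = 1.0
Entering loop: for k in range(3):
After iteration 1: k = 0, weight = 0.9
After iteration 2: k = 1, weight = 0.81
After iteration 3: k = 2, weight = 0.729
Loop ends.

Final answer: 0.729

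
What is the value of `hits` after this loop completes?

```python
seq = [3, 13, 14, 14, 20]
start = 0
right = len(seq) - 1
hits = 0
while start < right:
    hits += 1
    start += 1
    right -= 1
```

Let's trace through this code step by step.

Initialize: seq = [3, 13, 14, 14, 20]
Initialize: start = 0
Initialize: right = 4
Initialize: hits = 0
Entering loop: while start < right:
After iteration 1: start = 1, right = 3, hits = 1
After iteration 2: start = 2, right = 2, hits = 2
Loop ends.

Final answer: 2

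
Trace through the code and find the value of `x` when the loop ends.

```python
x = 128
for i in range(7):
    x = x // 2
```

Let's trace through this code step by step.

Initialize: x = 128
Entering loop: for i in range(7):
After iteration 1: i = 0, x = 64
After iteration 2: i = 1, x = 32
After iteration 3: i = 2, x = 16
After iteration 4: i = 3, x = 8
After iteration 5: i = 4, x = 4
After iteration 6: i = 5, x = 2
After iteration 7: i = 6, x = 1
Loop ends.

Final answer: 1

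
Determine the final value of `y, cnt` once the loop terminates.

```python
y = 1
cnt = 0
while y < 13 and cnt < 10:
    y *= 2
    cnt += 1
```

Let's trace through this code step by step.

Initialize: y = 1
Initialize: cnt = 0
Entering loop: while y < 13 and cnt < 10:
After iteration 1: y = 2, cnt = 1
After iteration 2: y = 4, cnt = 2
After iteration 3: y = 8, cnt = 3
After iteration 4: y = 16, cnt = 4
Loop ends.

Final answer: 16, 4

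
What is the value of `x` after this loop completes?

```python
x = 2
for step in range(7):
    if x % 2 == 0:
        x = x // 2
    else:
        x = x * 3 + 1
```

Let's trace through this code step by step.

Initialize: x = 2
Entering loop: for step in range(7):
After iteration 1: step = 0, x = 1
After iteration 2: step = 1, x = 4
After iteration 3: step = 2, x = 2
After iteration 4: step = 3, x = 1
After iteration 5: step = 4, x = 4
After iteration 6: step = 5, x = 2
After iteration 7: step = 6, x = 1
Loop ends.

Final answer: 1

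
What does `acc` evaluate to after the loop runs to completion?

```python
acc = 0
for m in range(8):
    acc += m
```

Let's trace through this code step by step.

Initialize: acc = 0
Entering loop: for m in range(8):
After iteration 1: m = 0, acc = 0
After iteration 2: m = 1, acc = 1
After iteration 3: m = 2, acc = 3
After iteration 4: m = 3, acc = 6
After iteration 5: m = 4, acc = 10
After iteration 6: m = 5, acc = 15
After iteration 7: m = 6, acc = 21
After iteration 8: m = 7, acc = 28
Loop ends.

Final answer: 28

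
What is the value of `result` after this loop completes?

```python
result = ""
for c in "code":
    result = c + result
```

Let's trace through this code step by step.

Initialize: result = ''
Entering loop: for c in "code":
After iteration 1: c = 'c', result = 'c'
After iteration 2: c = 'o', result = 'oc'
After iteration 3: c = 'd', result = 'doc'
After iteration 4: c = 'e', result = 'edoc'
Loop ends.

Final answer: 'edoc'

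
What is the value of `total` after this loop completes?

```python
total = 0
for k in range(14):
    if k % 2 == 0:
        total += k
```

Let's trace through this code step by step.

Initialize: total = 0
Entering loop: for k in range(14):
After iteration 1: k = 0, total = 0
After iteration 2: k = 1, total = 0
After iteration 3: k = 2, total = 2
After iteration 4: k = 3, total = 2
After iteration 5: k = 4, total = 6
After iteration 6: k = 5, total = 6
After iteration 7: k = 6, total = 12
After iteration 8: k = 7, total = 12
After iteration 9: k = 8, total = 20
After iteration 10: k = 9, total = 20
After iteration 11: k = 10, total = 30
After iteration 12: k = 11, total = 30
After iteration 13: k = 12, total = 42
After iteration 14: k = 13, total = 42
Loop ends.

Final answer: 42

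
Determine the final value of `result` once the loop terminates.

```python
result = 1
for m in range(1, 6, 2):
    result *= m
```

Let's trace through this code step by step.

Initialize: result = 1
Entering loop: for m in range(1, 6, 2):
After iteration 1: m = 1, result = 1
After iteration 2: m = 3, result = 3
After iteration 3: m = 5, result = 15
Loop ends.

Final answer: 15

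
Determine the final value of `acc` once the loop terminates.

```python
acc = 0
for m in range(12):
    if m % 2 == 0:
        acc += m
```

Let's trace through this code step by step.

Initialize: acc = 0
Entering loop: for m in range(12):
After iteration 1: m = 0, acc = 0
After iteration 2: m = 1, acc = 0
After iteration 3: m = 2, acc = 2
After iteration 4: m = 3, acc = 2
After iteration 5: m = 4, acc = 6
After iteration 6: m = 5, acc = 6
After iteration 7: m = 6, acc = 12
After iteration 8: m = 7, acc = 12
After iteration 9: m = 8, acc = 20
After iteration 10: m = 9, acc = 20
After iteration 11: m = 10, acc = 30
After iteration 12: m = 11, acc = 30
Loop ends.

Final answer: 30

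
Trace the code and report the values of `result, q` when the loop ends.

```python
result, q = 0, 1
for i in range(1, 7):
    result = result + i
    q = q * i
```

Let's trace through this code step by step.

Initialize: result = 0
Initialize: q = 1
Entering loop: for i in range(1, 7):
After iteration 1: i = 1, result = 1, q = 1
After iteration 2: i = 2, result = 3, q = 2
After iteration 3: i = 3, result = 6, q = 6
After iteration 4: i = 4, result = 10, q = 24
After iteration 5: i = 5, result = 15, q = 120
After iteration 6: i = 6, result = 21, q = 720
Loop ends.

Final answer: 21, 720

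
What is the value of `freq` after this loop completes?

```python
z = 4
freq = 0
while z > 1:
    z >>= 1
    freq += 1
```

Let's trace through this code step by step.

Initialize: z = 4
Initialize: freq = 0
Entering loop: while z > 1:
After iteration 1: z = 2, freq = 1
After iteration 2: z = 1, freq = 2
Loop ends.

Final answer: 2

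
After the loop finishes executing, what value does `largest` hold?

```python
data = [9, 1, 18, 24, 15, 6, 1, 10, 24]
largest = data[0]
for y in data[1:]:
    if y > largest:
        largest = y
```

Let's trace through this code step by step.

Initialize: data = [9, 1, 18, 24, 15, 6, 1, 10, 24]
Initialize: largest = 9
Entering loop: for y in data[1:]:
After iteration 1: y = 1, largest = 9
After iteration 2: y = 18, largest = 18
After iteration 3: y = 24, largest = 24
After iteration 4: y = 15, largest = 24
After iteration 5: y = 6, largest = 24
After iteration 6: y = 1, largest = 24
After iteration 7: y = 10, largest = 24
After iteration 8: y = 24, largest = 24
Loop ends.

Final answer: 24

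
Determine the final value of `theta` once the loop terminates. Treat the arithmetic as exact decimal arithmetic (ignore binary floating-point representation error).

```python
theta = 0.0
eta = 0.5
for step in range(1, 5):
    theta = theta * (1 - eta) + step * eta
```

Let's trace through this code step by step.

Initialize: theta = 0.0
Initialize: eta = 0.5
Entering loop: for step in range(1, 5):
After iteration 1: step = 1, theta = 0.5
After iteration 2: step = 2, theta = 1.25
After iteration 3: step = 3, theta = 2.125
After iteration 4: step = 4, theta = 3.0625
Loop ends.

Final answer: 3.0625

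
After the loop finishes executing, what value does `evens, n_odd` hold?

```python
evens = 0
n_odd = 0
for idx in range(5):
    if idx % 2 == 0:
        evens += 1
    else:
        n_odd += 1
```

Let's trace through this code step by step.

Initialize: evens = 0
Initialize: n_odd = 0
Entering loop: for idx in range(5):
After iteration 1: idx = 0, evens = 1, n_odd = 0
After iteration 2: idx = 1, evens = 1, n_odd = 1
After iteration 3: idx = 2, evens = 2, n_odd = 1
After iteration 4: idx = 3, evens = 2, n_odd = 2
After iteration 5: idx = 4, evens = 3, n_odd = 2
Loop ends.

Final answer: 3, 2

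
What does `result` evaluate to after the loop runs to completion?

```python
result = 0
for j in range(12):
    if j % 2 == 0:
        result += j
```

Let's trace through this code step by step.

Initialize: result = 0
Entering loop: for j in range(12):
After iteration 1: j = 0, result = 0
After iteration 2: j = 1, result = 0
After iteration 3: j = 2, result = 2
After iteration 4: j = 3, result = 2
After iteration 5: j = 4, result = 6
After iteration 6: j = 5, result = 6
After iteration 7: j = 6, result = 12
After iteration 8: j = 7, result = 12
After iteration 9: j = 8, result = 20
After iteration 10: j = 9, result = 20
After iteration 11: j = 10, result = 30
After iteration 12: j = 11, result = 30
Loop ends.

Final answer: 30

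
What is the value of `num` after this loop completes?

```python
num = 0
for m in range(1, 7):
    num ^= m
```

Let's trace through this code step by step.

Initialize: num = 0
Entering loop: for m in range(1, 7):
After iteration 1: m = 1, num = 1
After iteration 2: m = 2, num = 3
After iteration 3: m = 3, num = 0
After iteration 4: m = 4, num = 4
After iteration 5: m = 5, num = 1
After iteration 6: m = 6, num = 7
Loop ends.

Final answer: 7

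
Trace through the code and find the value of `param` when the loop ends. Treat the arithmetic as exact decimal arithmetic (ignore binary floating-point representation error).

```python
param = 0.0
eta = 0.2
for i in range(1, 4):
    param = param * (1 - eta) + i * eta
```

Let's trace through this code step by step.

Initialize: param = 0.0
Initialize: eta = 0.2
Entering loop: for i in range(1, 4):
After iteration 1: i = 1, param = 0.2
After iteration 2: i = 2, param = 0.56
After iteration 3: i = 3, param = 1.048
Loop ends.

Final answer: 1.048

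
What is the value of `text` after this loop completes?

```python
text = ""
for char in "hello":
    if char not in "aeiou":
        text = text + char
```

Let's trace through this code step by step.

Initialize: text = ''
Entering loop: for char in "hello":
After iteration 1: char = 'h', text = 'h'
After iteration 2: char = 'e', text = 'h'
After iteration 3: char = 'l', text = 'hl'
After iteration 4: char = 'l', text = 'hll'
After iteration 5: char = 'o', text = 'hll'
Loop ends.

Final answer: 'hll'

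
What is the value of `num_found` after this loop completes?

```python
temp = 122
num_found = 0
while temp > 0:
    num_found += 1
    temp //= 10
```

Let's trace through this code step by step.

Initialize: temp = 122
Initialize: num_found = 0
Entering loop: while temp > 0:
After iteration 1: temp = 12, num_found = 1
After iteration 2: temp = 1, num_found = 2
After iteration 3: temp = 0, num_found = 3
Loop ends.

Final answer: 3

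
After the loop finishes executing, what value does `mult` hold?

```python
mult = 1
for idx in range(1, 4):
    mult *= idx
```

Let's trace through this code step by step.

Initialize: mult = 1
Entering loop: for idx in range(1, 4):
After iteration 1: idx = 1, mult = 1
After iteration 2: idx = 2, mult = 2
After iteration 3: idx = 3, mult = 6
Loop ends.

Final answer: 6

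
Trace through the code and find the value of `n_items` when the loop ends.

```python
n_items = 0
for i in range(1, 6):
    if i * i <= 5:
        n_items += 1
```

Let's trace through this code step by step.

Initialize: n_items = 0
Entering loop: for i in range(1, 6):
After iteration 1: i = 1, n_items = 1
After iteration 2: i = 2, n_items = 2
After iteration 3: i = 3, n_items = 2
After iteration 4: i = 4, n_items = 2
After iteration 5: i = 5, n_items = 2
Loop ends.

Final answer: 2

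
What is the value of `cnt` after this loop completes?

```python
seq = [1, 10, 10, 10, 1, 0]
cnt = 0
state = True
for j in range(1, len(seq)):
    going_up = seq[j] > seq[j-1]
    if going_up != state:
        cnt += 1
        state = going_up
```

Let's trace through this code step by step.

Initialize: seq = [1, 10, 10, 10, 1, 0]
Initialize: cnt = 0
Initialize: state = True
Entering loop: for j in range(1, len(seq)):
After iteration 1: j = 1, cnt = 0, state = True, going_up = True
After iteration 2: j = 2, cnt = 1, state = False, going_up = False
After iteration 3: j = 3, cnt = 1, state = False, going_up = False
After iteration 4: j = 4, cnt = 1, state = False, going_up = False
After iteration 5: j = 5, cnt = 1, state = False, going_up = False
Loop ends.

Final answer: 1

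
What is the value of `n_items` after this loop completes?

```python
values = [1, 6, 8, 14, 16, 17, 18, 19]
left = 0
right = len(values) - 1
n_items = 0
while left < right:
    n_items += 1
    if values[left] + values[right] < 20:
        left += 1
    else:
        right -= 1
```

Let's trace through this code step by step.

Initialize: values = [1, 6, 8, 14, 16, 17, 18, 19]
Initialize: left = 0
Initialize: right = 7
Initialize: n_items = 0
Entering loop: while left < right:
After iteration 1: left = 0, right = 6, n_items = 1
After iteration 2: left = 1, right = 6, n_items = 2
After iteration 3: left = 1, right = 5, n_items = 3
After iteration 4: left = 1, right = 4, n_items = 4
After iteration 5: left = 1, right = 3, n_items = 5
After iteration 6: left = 1, right = 2, n_items = 6
After iteration 7: left = 2, right = 2, n_items = 7
Loop ends.

Final answer: 7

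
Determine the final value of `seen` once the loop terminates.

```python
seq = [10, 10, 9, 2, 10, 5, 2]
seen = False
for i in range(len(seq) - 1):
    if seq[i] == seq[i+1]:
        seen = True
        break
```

Let's trace through this code step by step.

Initialize: seq = [10, 10, 9, 2, 10, 5, 2]
Initialize: seen = False
Entering loop: for i in range(len(seq) - 1):
After iteration 1: i = 0, seen = True
Loop ends.

Final answer: True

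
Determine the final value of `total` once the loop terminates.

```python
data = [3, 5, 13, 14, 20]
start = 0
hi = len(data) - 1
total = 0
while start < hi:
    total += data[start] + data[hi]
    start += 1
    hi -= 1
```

Let's trace through this code step by step.

Initialize: data = [3, 5, 13, 14, 20]
Initialize: start = 0
Initialize: hi = 4
Initialize: total = 0
Entering loop: while start < hi:
After iteration 1: start = 1, hi = 3, total = 23
After iteration 2: start = 2, hi = 2, total = 42
Loop ends.

Final answer: 42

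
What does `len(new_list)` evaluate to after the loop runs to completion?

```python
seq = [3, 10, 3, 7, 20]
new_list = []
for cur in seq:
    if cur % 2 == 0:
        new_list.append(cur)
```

Let's trace through this code step by step.

Initialize: seq = [3, 10, 3, 7, 20]
Initialize: new_list = []
Entering loop: for cur in seq:
After iteration 1: cur = 3, new_list = []
After iteration 2: cur = 10, new_list = [10]
After iteration 3: cur = 3, new_list = [10]
After iteration 4: cur = 7, new_list = [10]
After iteration 5: cur = 20, new_list = [10, 20]
Loop ends.
len(new_list) = 2

Final answer: 2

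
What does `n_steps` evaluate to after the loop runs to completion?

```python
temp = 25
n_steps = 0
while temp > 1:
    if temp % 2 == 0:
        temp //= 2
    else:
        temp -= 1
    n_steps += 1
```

Let's trace through this code step by step.

Initialize: temp = 25
Initialize: n_steps = 0
Entering loop: while temp > 1:
After iteration 1: temp = 24, n_steps = 1
After iteration 2: temp = 12, n_steps = 2
After iteration 3: temp = 6, n_steps = 3
After iteration 4: temp = 3, n_steps = 4
After iteration 5: temp = 2, n_steps = 5
After iteration 6: temp = 1, n_steps = 6
Loop ends.

Final answer: 6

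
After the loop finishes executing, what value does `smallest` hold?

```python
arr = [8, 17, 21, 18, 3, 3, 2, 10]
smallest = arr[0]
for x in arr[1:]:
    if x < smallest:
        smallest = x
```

Let's trace through this code step by step.

Initialize: arr = [8, 17, 21, 18, 3, 3, 2, 10]
Initialize: smallest = 8
Entering loop: for x in arr[1:]:
After iteration 1: x = 17, smallest = 8
After iteration 2: x = 21, smallest = 8
After iteration 3: x = 18, smallest = 8
After iteration 4: x = 3, smallest = 3
After iteration 5: x = 3, smallest = 3
After iteration 6: x = 2, smallest = 2
After iteration 7: x = 10, smallest = 2
Loop ends.

Final answer: 2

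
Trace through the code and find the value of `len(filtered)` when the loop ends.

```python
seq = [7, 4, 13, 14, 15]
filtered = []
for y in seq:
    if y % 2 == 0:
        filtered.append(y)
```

Let's trace through this code step by step.

Initialize: seq = [7, 4, 13, 14, 15]
Initialize: filtered = []
Entering loop: for y in seq:
After iteration 1: y = 7, filtered = []
After iteration 2: y = 4, filtered = [4]
After iteration 3: y = 13, filtered = [4]
After iteration 4: y = 14, filtered = [4, 14]
After iteration 5: y = 15, filtered = [4, 14]
Loop ends.
len(filtered) = 2

Final answer: 2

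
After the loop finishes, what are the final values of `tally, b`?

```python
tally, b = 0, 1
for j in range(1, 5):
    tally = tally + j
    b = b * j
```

Let's trace through this code step by step.

Initialize: tally = 0
Initialize: b = 1
Entering loop: for j in range(1, 5):
After iteration 1: j = 1, tally = 1, b = 1
After iteration 2: j = 2, tally = 3, b = 2
After iteration 3: j = 3, tally = 6, b = 6
After iteration 4: j = 4, tally = 10, b = 24
Loop ends.

Final answer: 10, 24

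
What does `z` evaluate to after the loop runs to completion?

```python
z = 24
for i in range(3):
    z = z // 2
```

Let's trace through this code step by step.

Initialize: z = 24
Entering loop: for i in range(3):
After iteration 1: i = 0, z = 12
After iteration 2: i = 1, z = 6
After iteration 3: i = 2, z = 3
Loop ends.

Final answer: 3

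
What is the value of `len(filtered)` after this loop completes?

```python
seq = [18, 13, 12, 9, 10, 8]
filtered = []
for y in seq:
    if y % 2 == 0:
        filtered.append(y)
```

Let's trace through this code step by step.

Initialize: seq = [18, 13, 12, 9, 10, 8]
Initialize: filtered = []
Entering loop: for y in seq:
After iteration 1: y = 18, filtered = [18]
After iteration 2: y = 13, filtered = [18]
After iteration 3: y = 12, filtered = [18, 12]
After iteration 4: y = 9, filtered = [18, 12]
After iteration 5: y = 10, filtered = [18, 12, 10]
After iteration 6: y = 8, filtered = [18, 12, 10, 8]
Loop ends.
len(filtered) = 4

Final answer: 4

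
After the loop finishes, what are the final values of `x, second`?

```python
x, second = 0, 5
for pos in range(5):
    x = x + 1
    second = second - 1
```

Let's trace through this code step by step.

Initialize: x = 0
Initialize: second = 5
Entering loop: for pos in range(5):
After iteration 1: pos = 0, x = 1, second = 4
After iteration 2: pos = 1, x = 2, second = 3
After iteration 3: pos = 2, x = 3, second = 2
After iteration 4: pos = 3, x = 4, second = 1
After iteration 5: pos = 4, x = 5, second = 0
Loop ends.

Final answer: 5, 0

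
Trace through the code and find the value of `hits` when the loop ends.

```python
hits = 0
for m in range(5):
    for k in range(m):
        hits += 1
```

Let's trace through this code step by step.

Initialize: hits = 0
Entering loop: for m in range(5):
After iteration 1: m = 0, hits = 0
After iteration 2: m = 1, hits = 1, k = 0
After iteration 3: m = 2, hits = 3, k = 1
After iteration 4: m = 3, hits = 6, k = 2
After iteration 5: m = 4, hits = 10, k = 3
Loop ends.

Final answer: 10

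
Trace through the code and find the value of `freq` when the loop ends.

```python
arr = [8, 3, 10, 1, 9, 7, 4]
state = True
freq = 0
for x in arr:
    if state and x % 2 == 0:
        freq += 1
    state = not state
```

Let's trace through this code step by step.

Initialize: arr = [8, 3, 10, 1, 9, 7, 4]
Initialize: state = True
Initialize: freq = 0
Entering loop: for x in arr:
After iteration 1: x = 8, state = False, freq = 1
After iteration 2: x = 3, state = True, freq = 1
After iteration 3: x = 10, state = False, freq = 2
After iteration 4: x = 1, state = True, freq = 2
After iteration 5: x = 9, state = False, freq = 2
After iteration 6: x = 7, state = True, freq = 2
After iteration 7: x = 4, state = False, freq = 3
Loop ends.

Final answer: 3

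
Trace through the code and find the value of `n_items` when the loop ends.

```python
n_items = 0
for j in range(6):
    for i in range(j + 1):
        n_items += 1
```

Let's trace through this code step by step.

Initialize: n_items = 0
Entering loop: for j in range(6):
After iteration 1: j = 0, n_items = 1, i = 0
After iteration 2: j = 1, n_items = 3, i = 1
After iteration 3: j = 2, n_items = 6, i = 2
After iteration 4: j = 3, n_items = 10, i = 3
After iteration 5: j = 4, n_items = 15, i = 4
After iteration 6: j = 5, n_items = 21, i = 5
Loop ends.

Final answer: 21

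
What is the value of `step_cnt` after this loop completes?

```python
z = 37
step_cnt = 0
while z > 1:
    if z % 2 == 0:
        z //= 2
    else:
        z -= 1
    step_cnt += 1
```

Let's trace through this code step by step.

Initialize: z = 37
Initialize: step_cnt = 0
Entering loop: while z > 1:
After iteration 1: z = 36, step_cnt = 1
After iteration 2: z = 18, step_cnt = 2
After iteration 3: z = 9, step_cnt = 3
After iteration 4: z = 8, step_cnt = 4
After iteration 5: z = 4, step_cnt = 5
After iteration 6: z = 2, step_cnt = 6
After iteration 7: z = 1, step_cnt = 7
Loop ends.

Final answer: 7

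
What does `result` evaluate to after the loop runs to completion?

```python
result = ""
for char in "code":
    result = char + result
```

Let's trace through this code step by step.

Initialize: result = ''
Entering loop: for char in "code":
After iteration 1: char = 'c', result = 'c'
After iteration 2: char = 'o', result = 'oc'
After iteration 3: char = 'd', result = 'doc'
After iteration 4: char = 'e', result = 'edoc'
Loop ends.

Final answer: 'edoc'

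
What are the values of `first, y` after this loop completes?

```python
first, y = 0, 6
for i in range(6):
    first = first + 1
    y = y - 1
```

Let's trace through this code step by step.

Initialize: first = 0
Initialize: y = 6
Entering loop: for i in range(6):
After iteration 1: i = 0, first = 1, y = 5
After iteration 2: i = 1, first = 2, y = 4
After iteration 3: i = 2, first = 3, y = 3
After iteration 4: i = 3, first = 4, y = 2
After iteration 5: i = 4, first = 5, y = 1
After iteration 6: i = 5, first = 6, y = 0
Loop ends.

Final answer: 6, 0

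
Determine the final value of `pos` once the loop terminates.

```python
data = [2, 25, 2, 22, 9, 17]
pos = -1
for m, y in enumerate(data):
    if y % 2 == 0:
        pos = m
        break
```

Let's trace through this code step by step.

Initialize: data = [2, 25, 2, 22, 9, 17]
Initialize: pos = -1
Entering loop: for m, y in enumerate(data):
After iteration 1: m = 0, y = 2, pos = 0
Loop ends.

Final answer: 0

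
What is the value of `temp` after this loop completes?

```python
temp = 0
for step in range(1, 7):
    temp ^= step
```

Let's trace through this code step by step.

Initialize: temp = 0
Entering loop: for step in range(1, 7):
After iteration 1: step = 1, temp = 1
After iteration 2: step = 2, temp = 3
After iteration 3: step = 3, temp = 0
After iteration 4: step = 4, temp = 4
After iteration 5: step = 5, temp = 1
After iteration 6: step = 6, temp = 7
Loop ends.

Final answer: 7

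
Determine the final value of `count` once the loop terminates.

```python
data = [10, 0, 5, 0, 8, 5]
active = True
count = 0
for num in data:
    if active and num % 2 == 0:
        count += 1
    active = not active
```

Let's trace through this code step by step.

Initialize: data = [10, 0, 5, 0, 8, 5]
Initialize: active = True
Initialize: count = 0
Entering loop: for num in data:
After iteration 1: num = 10, active = False, count = 1
After iteration 2: num = 0, active = True, count = 1
After iteration 3: num = 5, active = False, count = 1
After iteration 4: num = 0, active = True, count = 1
After iteration 5: num = 8, active = False, count = 2
After iteration 6: num = 5, active = True, count = 2
Loop ends.

Final answer: 2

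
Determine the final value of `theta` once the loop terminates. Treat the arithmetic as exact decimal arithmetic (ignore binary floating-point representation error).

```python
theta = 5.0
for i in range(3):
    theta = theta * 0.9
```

Let's trace through this code step by step.

Initialize: theta = 5.0
Entering loop: for i in range(3):
After iteration 1: i = 0, theta = 4.5
After iteration 2: i = 1, theta = 4.05
After iteration 3: i = 2, theta = 3.645
Loop ends.

Final answer: 3.645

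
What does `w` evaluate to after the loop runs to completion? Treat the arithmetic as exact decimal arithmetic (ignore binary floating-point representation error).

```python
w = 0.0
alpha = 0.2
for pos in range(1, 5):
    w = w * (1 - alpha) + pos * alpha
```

Let's trace through this code step by step.

Initialize: w = 0.0
Initialize: alpha = 0.2
Entering loop: for pos in range(1, 5):
After iteration 1: pos = 1, w = 0.2
After iteration 2: pos = 2, w = 0.56
After iteration 3: pos = 3, w = 1.048
After iteration 4: pos = 4, w = 1.6384
Loop ends.

Final answer: 1.6384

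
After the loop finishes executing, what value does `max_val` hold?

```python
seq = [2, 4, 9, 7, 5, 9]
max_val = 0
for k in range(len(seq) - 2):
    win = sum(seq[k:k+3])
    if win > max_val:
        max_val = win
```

Let's trace through this code step by step.

Initialize: seq = [2, 4, 9, 7, 5, 9]
Initialize: max_val = 0
Entering loop: for k in range(len(seq) - 2):
After iteration 1: k = 0, max_val = 15, win = 15
After iteration 2: k = 1, max_val = 20, win = 20
After iteration 3: k = 2, max_val = 21, win = 21
After iteration 4: k = 3, max_val = 21, win = 21
Loop ends.

Final answer: 21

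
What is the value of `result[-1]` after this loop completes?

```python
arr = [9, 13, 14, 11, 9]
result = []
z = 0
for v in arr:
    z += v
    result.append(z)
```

Let's trace through this code step by step.

Initialize: arr = [9, 13, 14, 11, 9]
Initialize: result = []
Initialize: z = 0
Entering loop: for v in arr:
After iteration 1: v = 9, result = [9], z = 9
After iteration 2: v = 13, result = [9, 22], z = 22
After iteration 3: v = 14, result = [9, 22, 36], z = 36
After iteration 4: v = 11, result = [9, 22, 36, 47], z = 47
After iteration 5: v = 9, result = [9, 22, 36, 47, 56], z = 56
Loop ends.
result[-1] = 56

Final answer: 56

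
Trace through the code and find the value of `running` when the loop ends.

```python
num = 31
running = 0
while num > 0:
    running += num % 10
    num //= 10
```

Let's trace through this code step by step.

Initialize: num = 31
Initialize: running = 0
Entering loop: while num > 0:
After iteration 1: num = 3, running = 1
After iteration 2: num = 0, running = 4
Loop ends.

Final answer: 4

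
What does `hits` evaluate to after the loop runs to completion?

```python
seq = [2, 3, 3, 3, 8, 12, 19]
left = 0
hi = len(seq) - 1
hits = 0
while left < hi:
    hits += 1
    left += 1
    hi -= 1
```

Let's trace through this code step by step.

Initialize: seq = [2, 3, 3, 3, 8, 12, 19]
Initialize: left = 0
Initialize: hi = 6
Initialize: hits = 0
Entering loop: while left < hi:
After iteration 1: left = 1, hi = 5, hits = 1
After iteration 2: left = 2, hi = 4, hits = 2
After iteration 3: left = 3, hi = 3, hits = 3
Loop ends.

Final answer: 3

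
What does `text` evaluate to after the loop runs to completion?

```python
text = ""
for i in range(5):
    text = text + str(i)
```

Let's trace through this code step by step.

Initialize: text = ''
Entering loop: for i in range(5):
After iteration 1: i = 0, text = '0'
After iteration 2: i = 1, text = '01'
After iteration 3: i = 2, text = '012'
After iteration 4: i = 3, text = '0123'
After iteration 5: i = 4, text = '01234'
Loop ends.

Final answer: '01234'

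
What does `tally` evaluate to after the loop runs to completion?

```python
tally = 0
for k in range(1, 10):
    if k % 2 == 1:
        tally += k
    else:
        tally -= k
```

Let's trace through this code step by step.

Initialize: tally = 0
Entering loop: for k in range(1, 10):
After iteration 1: k = 1, tally = 1
After iteration 2: k = 2, tally = -1
After iteration 3: k = 3, tally = 2
After iteration 4: k = 4, tally = -2
After iteration 5: k = 5, tally = 3
After iteration 6: k = 6, tally = -3
After iteration 7: k = 7, tally = 4
After iteration 8: k = 8, tally = -4
After iteration 9: k = 9, tally = 5
Loop ends.

Final answer: 5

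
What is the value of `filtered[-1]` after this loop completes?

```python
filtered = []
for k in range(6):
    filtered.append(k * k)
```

Let's trace through this code step by step.

Initialize: filtered = []
Entering loop: for k in range(6):
After iteration 1: k = 0, filtered = [0]
After iteration 2: k = 1, filtered = [0, 1]
After iteration 3: k = 2, filtered = [0, 1, 4]
After iteration 4: k = 3, filtered = [0, 1, 4, 9]
After iteration 5: k = 4, filtered = [0, 1, 4, 9, 16]
After iteration 6: k = 5, filtered = [0, 1, 4, 9, 16, 25]
Loop ends.
filtered[-1] = 25

Final answer: 25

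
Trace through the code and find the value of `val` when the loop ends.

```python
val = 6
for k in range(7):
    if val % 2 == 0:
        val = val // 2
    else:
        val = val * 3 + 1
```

Let's trace through this code step by step.

Initialize: val = 6
Entering loop: for k in range(7):
After iteration 1: k = 0, val = 3
After iteration 2: k = 1, val = 10
After iteration 3: k = 2, val = 5
After iteration 4: k = 3, val = 16
After iteration 5: k = 4, val = 8
After iteration 6: k = 5, val = 4
After iteration 7: k = 6, val = 2
Loop ends.

Final answer: 2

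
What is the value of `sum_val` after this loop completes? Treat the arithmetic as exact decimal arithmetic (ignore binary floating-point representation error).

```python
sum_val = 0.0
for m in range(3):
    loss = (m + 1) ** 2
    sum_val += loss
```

Let's trace through this code step by step.

Initialize: sum_val = 0.0
Entering loop: for m in range(3):
After iteration 1: m = 0, sum_val = 1.0, loss = 1
After iteration 2: m = 1, sum_val = 5.0, loss = 4
After iteration 3: m = 2, sum_val = 14.0, loss = 9
Loop ends.

Final answer: 14.0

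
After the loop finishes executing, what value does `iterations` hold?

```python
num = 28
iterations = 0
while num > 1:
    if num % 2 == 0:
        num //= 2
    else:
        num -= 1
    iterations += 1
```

Let's trace through this code step by step.

Initialize: num = 28
Initialize: iterations = 0
Entering loop: while num > 1:
After iteration 1: num = 14, iterations = 1
After iteration 2: num = 7, iterations = 2
After iteration 3: num = 6, iterations = 3
After iteration 4: num = 3, iterations = 4
After iteration 5: num = 2, iterations = 5
After iteration 6: num = 1, iterations = 6
Loop ends.

Final answer: 6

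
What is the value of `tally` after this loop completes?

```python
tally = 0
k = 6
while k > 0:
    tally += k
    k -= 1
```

Let's trace through this code step by step.

Initialize: tally = 0
Initialize: k = 6
Entering loop: while k > 0:
After iteration 1: tally = 6, k = 5
After iteration 2: tally = 11, k = 4
After iteration 3: tally = 15, k = 3
After iteration 4: tally = 18, k = 2
After iteration 5: tally = 20, k = 1
After iteration 6: tally = 21, k = 0
Loop ends.

Final answer: 21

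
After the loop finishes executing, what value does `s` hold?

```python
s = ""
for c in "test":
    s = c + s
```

Let's trace through this code step by step.

Initialize: s = ''
Entering loop: for c in "test":
After iteration 1: c = 't', s = 't'
After iteration 2: c = 'e', s = 'et'
After iteration 3: c = 's', s = 'set'
After iteration 4: c = 't', s = 'tset'
Loop ends.

Final answer: 'tset'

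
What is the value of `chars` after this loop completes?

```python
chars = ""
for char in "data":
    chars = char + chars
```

Let's trace through this code step by step.

Initialize: chars = ''
Entering loop: for char in "data":
After iteration 1: char = 'd', chars = 'd'
After iteration 2: char = 'a', chars = 'ad'
After iteration 3: char = 't', chars = 'tad'
After iteration 4: char = 'a', chars = 'atad'
Loop ends.

Final answer: 'atad'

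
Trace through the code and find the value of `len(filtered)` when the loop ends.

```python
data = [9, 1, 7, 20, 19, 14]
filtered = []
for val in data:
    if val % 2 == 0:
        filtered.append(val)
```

Let's trace through this code step by step.

Initialize: data = [9, 1, 7, 20, 19, 14]
Initialize: filtered = []
Entering loop: for val in data:
After iteration 1: val = 9, filtered = []
After iteration 2: val = 1, filtered = []
After iteration 3: val = 7, filtered = []
After iteration 4: val = 20, filtered = [20]
After iteration 5: val = 19, filtered = [20]
After iteration 6: val = 14, filtered = [20, 14]
Loop ends.
len(filtered) = 2

Final answer: 2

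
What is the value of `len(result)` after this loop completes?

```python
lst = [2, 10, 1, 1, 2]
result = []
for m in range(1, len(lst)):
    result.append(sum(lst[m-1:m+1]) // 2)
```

Let's trace through this code step by step.

Initialize: lst = [2, 10, 1, 1, 2]
Initialize: result = []
Entering loop: for m in range(1, len(lst)):
After iteration 1: m = 1, result = [6]
After iteration 2: m = 2, result = [6, 5]
After iteration 3: m = 3, result = [6, 5, 1]
After iteration 4: m = 4, result = [6, 5, 1, 1]
Loop ends.
len(result) = 4

Final answer: 4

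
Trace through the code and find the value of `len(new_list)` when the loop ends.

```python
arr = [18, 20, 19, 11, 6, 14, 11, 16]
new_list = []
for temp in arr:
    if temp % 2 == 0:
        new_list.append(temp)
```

Let's trace through this code step by step.

Initialize: arr = [18, 20, 19, 11, 6, 14, 11, 16]
Initialize: new_list = []
Entering loop: for temp in arr:
After iteration 1: temp = 18, new_list = [18]
After iteration 2: temp = 20, new_list = [18, 20]
After iteration 3: temp = 19, new_list = [18, 20]
After iteration 4: temp = 11, new_list = [18, 20]
After iteration 5: temp = 6, new_list = [18, 20, 6]
After iteration 6: temp = 14, new_list = [18, 20, 6, 14]
After iteration 7: temp = 11, new_list = [18, 20, 6, 14]
After iteration 8: temp = 16, new_list = [18, 20, 6, 14, 16]
Loop ends.
len(new_list) = 5

Final answer: 5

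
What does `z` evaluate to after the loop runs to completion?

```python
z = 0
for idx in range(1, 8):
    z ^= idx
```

Let's trace through this code step by step.

Initialize: z = 0
Entering loop: for idx in range(1, 8):
After iteration 1: idx = 1, z = 1
After iteration 2: idx = 2, z = 3
After iteration 3: idx = 3, z = 0
After iteration 4: idx = 4, z = 4
After iteration 5: idx = 5, z = 1
After iteration 6: idx = 6, z = 7
After iteration 7: idx = 7, z = 0
Loop ends.

Final answer: 0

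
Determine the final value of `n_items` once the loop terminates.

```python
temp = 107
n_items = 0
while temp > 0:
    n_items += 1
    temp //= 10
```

Let's trace through this code step by step.

Initialize: temp = 107
Initialize: n_items = 0
Entering loop: while temp > 0:
After iteration 1: temp = 10, n_items = 1
After iteration 2: temp = 1, n_items = 2
After iteration 3: temp = 0, n_items = 3
Loop ends.

Final answer: 3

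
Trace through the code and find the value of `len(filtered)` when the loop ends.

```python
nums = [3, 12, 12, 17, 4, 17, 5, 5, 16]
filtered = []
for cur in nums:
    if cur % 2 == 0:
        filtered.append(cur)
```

Let's trace through this code step by step.

Initialize: nums = [3, 12, 12, 17, 4, 17, 5, 5, 16]
Initialize: filtered = []
Entering loop: for cur in nums:
After iteration 1: cur = 3, filtered = []
After iteration 2: cur = 12, filtered = [12]
After iteration 3: cur = 12, filtered = [12, 12]
After iteration 4: cur = 17, filtered = [12, 12]
After iteration 5: cur = 4, filtered = [12, 12, 4]
After iteration 6: cur = 17, filtered = [12, 12, 4]
After iteration 7: cur = 5, filtered = [12, 12, 4]
After iteration 8: cur = 5, filtered = [12, 12, 4]
After iteration 9: cur = 16, filtered = [12, 12, 4, 16]
Loop ends.
len(filtered) = 4

Final answer: 4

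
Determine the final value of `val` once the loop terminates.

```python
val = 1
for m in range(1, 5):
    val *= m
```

Let's trace through this code step by step.

Initialize: val = 1
Entering loop: for m in range(1, 5):
After iteration 1: m = 1, val = 1
After iteration 2: m = 2, val = 2
After iteration 3: m = 3, val = 6
After iteration 4: m = 4, val = 24
Loop ends.

Final answer: 24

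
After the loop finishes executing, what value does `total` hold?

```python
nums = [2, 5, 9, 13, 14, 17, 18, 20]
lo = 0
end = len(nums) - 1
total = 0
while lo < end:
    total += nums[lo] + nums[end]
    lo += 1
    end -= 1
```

Let's trace through this code step by step.

Initialize: nums = [2, 5, 9, 13, 14, 17, 18, 20]
Initialize: lo = 0
Initialize: end = 7
Initialize: total = 0
Entering loop: while lo < end:
After iteration 1: lo = 1, end = 6, total = 22
After iteration 2: lo = 2, end = 5, total = 45
After iteration 3: lo = 3, end = 4, total = 71
After iteration 4: lo = 4, end = 3, total = 98
Loop ends.

Final answer: 98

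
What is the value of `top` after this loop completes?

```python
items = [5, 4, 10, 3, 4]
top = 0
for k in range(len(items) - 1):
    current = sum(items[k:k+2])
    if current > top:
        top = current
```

Let's trace through this code step by step.

Initialize: items = [5, 4, 10, 3, 4]
Initialize: top = 0
Entering loop: for k in range(len(items) - 1):
After iteration 1: k = 0, top = 9, current = 9
After iteration 2: k = 1, top = 14, current = 14
After iteration 3: k = 2, top = 14, current = 13
After iteration 4: k = 3, top = 14, current = 7
Loop ends.

Final answer: 14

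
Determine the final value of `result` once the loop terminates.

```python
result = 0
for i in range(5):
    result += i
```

Let's trace through this code step by step.

Initialize: result = 0
Entering loop: for i in range(5):
After iteration 1: i = 0, result = 0
After iteration 2: i = 1, result = 1
After iteration 3: i = 2, result = 3
After iteration 4: i = 3, result = 6
After iteration 5: i = 4, result = 10
Loop ends.

Final answer: 10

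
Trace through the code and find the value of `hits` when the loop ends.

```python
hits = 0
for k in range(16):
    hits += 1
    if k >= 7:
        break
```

Let's trace through this code step by step.

Initialize: hits = 0
Entering loop: for k in range(16):
After iteration 1: k = 0, hits = 1
After iteration 2: k = 1, hits = 2
After iteration 3: k = 2, hits = 3
After iteration 4: k = 3, hits = 4
After iteration 5: k = 4, hits = 5
After iteration 6: k = 5, hits = 6
After iteration 7: k = 6, hits = 7
After iteration 8: k = 7, hits = 8
Loop ends.

Final answer: 8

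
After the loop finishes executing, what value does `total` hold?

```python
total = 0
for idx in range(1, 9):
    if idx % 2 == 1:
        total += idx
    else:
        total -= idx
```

Let's trace through this code step by step.

Initialize: total = 0
Entering loop: for idx in range(1, 9):
After iteration 1: idx = 1, total = 1
After iteration 2: idx = 2, total = -1
After iteration 3: idx = 3, total = 2
After iteration 4: idx = 4, total = -2
After iteration 5: idx = 5, total = 3
After iteration 6: idx = 6, total = -3
After iteration 7: idx = 7, total = 4
After iteration 8: idx = 8, total = -4
Loop ends.

Final answer: -4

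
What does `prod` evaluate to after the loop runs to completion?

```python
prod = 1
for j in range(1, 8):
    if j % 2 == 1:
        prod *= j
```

Let's trace through this code step by step.

Initialize: prod = 1
Entering loop: for j in range(1, 8):
After iteration 1: j = 1, prod = 1
After iteration 2: j = 2, prod = 1
After iteration 3: j = 3, prod = 3
After iteration 4: j = 4, prod = 3
After iteration 5: j = 5, prod = 15
After iteration 6: j = 6, prod = 15
After iteration 7: j = 7, prod = 105
Loop ends.

Final answer: 105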